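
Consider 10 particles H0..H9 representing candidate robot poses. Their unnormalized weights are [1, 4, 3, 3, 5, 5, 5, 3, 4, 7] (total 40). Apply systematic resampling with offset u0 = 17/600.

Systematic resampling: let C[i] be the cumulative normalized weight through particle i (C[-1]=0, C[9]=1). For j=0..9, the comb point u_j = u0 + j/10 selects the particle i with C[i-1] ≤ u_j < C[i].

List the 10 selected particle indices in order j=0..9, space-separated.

C = [1/40, 1/8, 1/5, 11/40, 2/5, 21/40, 13/20, 29/40, 33/40, 1]
j=0: u_0=17/600 ∈ [1/40, 1/8) → index 1
j=1: u_1=77/600 ∈ [1/8, 1/5) → index 2
j=2: u_2=137/600 ∈ [1/5, 11/40) → index 3
j=3: u_3=197/600 ∈ [11/40, 2/5) → index 4
j=4: u_4=257/600 ∈ [2/5, 21/40) → index 5
j=5: u_5=317/600 ∈ [21/40, 13/20) → index 6
j=6: u_6=377/600 ∈ [21/40, 13/20) → index 6
j=7: u_7=437/600 ∈ [29/40, 33/40) → index 8
j=8: u_8=497/600 ∈ [33/40, 1) → index 9
j=9: u_9=557/600 ∈ [33/40, 1) → index 9

1 2 3 4 5 6 6 8 9 9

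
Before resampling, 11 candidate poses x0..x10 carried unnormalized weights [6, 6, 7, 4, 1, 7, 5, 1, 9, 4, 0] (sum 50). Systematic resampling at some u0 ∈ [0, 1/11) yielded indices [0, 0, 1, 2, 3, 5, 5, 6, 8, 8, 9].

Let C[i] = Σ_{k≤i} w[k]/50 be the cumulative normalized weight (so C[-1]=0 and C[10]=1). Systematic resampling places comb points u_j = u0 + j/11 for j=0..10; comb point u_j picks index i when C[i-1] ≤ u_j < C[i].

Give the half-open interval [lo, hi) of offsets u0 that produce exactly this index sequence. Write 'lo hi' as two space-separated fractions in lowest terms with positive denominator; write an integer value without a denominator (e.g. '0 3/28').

7/275 8/275

C = [3/25, 6/25, 19/50, 23/50, 12/25, 31/50, 18/25, 37/50, 23/25, 1, 1]
j=0 picked index 0: u0 ∈ [0, 3/25)
j=1 picked index 0: u0 ∈ [-1/11, 8/275)
j=2 picked index 1: u0 ∈ [-17/275, 16/275)
j=3 picked index 2: u0 ∈ [-9/275, 59/550)
j=4 picked index 3: u0 ∈ [9/550, 53/550)
j=5 picked index 5: u0 ∈ [7/275, 91/550)
j=6 picked index 5: u0 ∈ [-18/275, 41/550)
j=7 picked index 6: u0 ∈ [-9/550, 23/275)
j=8 picked index 8: u0 ∈ [7/550, 53/275)
j=9 picked index 8: u0 ∈ [-43/550, 28/275)
j=10 picked index 9: u0 ∈ [3/275, 1/11)
intersection: [7/275, 8/275)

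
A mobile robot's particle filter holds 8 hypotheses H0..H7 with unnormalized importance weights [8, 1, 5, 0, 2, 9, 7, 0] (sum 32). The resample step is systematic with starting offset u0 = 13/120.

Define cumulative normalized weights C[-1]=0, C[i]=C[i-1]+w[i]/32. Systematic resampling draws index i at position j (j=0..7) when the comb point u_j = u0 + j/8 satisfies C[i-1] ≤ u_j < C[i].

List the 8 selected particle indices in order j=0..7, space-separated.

0 0 2 4 5 5 6 6

C = [1/4, 9/32, 7/16, 7/16, 1/2, 25/32, 1, 1]
j=0: u_0=13/120 ∈ [0, 1/4) → index 0
j=1: u_1=7/30 ∈ [0, 1/4) → index 0
j=2: u_2=43/120 ∈ [9/32, 7/16) → index 2
j=3: u_3=29/60 ∈ [7/16, 1/2) → index 4
j=4: u_4=73/120 ∈ [1/2, 25/32) → index 5
j=5: u_5=11/15 ∈ [1/2, 25/32) → index 5
j=6: u_6=103/120 ∈ [25/32, 1) → index 6
j=7: u_7=59/60 ∈ [25/32, 1) → index 6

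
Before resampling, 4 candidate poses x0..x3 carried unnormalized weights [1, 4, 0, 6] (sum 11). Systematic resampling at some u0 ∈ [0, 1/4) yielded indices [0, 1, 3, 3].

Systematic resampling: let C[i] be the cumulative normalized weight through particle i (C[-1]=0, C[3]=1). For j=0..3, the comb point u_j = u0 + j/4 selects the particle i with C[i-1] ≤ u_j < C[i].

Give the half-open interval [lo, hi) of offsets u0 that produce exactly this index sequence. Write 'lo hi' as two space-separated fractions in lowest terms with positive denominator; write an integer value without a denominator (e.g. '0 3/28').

0 1/11

C = [1/11, 5/11, 5/11, 1]
j=0 picked index 0: u0 ∈ [0, 1/11)
j=1 picked index 1: u0 ∈ [-7/44, 9/44)
j=2 picked index 3: u0 ∈ [-1/22, 1/2)
j=3 picked index 3: u0 ∈ [-13/44, 1/4)
intersection: [0, 1/11)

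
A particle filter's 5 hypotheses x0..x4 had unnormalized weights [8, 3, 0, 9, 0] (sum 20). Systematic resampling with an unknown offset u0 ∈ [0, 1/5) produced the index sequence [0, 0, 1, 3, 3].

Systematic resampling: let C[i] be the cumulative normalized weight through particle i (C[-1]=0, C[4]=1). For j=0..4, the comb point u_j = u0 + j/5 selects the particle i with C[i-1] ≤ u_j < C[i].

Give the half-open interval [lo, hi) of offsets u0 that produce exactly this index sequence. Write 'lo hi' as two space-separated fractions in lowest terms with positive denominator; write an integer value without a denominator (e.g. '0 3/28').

0 3/20

C = [2/5, 11/20, 11/20, 1, 1]
j=0 picked index 0: u0 ∈ [0, 2/5)
j=1 picked index 0: u0 ∈ [-1/5, 1/5)
j=2 picked index 1: u0 ∈ [0, 3/20)
j=3 picked index 3: u0 ∈ [-1/20, 2/5)
j=4 picked index 3: u0 ∈ [-1/4, 1/5)
intersection: [0, 3/20)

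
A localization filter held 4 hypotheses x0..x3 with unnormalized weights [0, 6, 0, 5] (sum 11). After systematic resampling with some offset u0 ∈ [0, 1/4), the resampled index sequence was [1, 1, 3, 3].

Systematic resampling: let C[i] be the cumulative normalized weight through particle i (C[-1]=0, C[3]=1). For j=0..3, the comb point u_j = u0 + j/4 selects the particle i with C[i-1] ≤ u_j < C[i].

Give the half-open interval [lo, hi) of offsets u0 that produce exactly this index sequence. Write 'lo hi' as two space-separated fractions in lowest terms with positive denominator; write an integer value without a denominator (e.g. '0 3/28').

1/22 1/4

C = [0, 6/11, 6/11, 1]
j=0 picked index 1: u0 ∈ [0, 6/11)
j=1 picked index 1: u0 ∈ [-1/4, 13/44)
j=2 picked index 3: u0 ∈ [1/22, 1/2)
j=3 picked index 3: u0 ∈ [-9/44, 1/4)
intersection: [1/22, 1/4)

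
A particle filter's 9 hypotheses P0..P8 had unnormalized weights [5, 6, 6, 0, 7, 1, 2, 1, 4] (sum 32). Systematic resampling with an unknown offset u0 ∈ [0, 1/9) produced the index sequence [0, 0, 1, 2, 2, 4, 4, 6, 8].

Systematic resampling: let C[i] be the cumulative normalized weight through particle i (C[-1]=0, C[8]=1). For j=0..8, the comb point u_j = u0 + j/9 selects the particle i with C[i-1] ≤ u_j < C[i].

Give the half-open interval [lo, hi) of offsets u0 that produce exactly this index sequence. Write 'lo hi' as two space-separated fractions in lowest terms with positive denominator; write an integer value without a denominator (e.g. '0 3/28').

C = [5/32, 11/32, 17/32, 17/32, 3/4, 25/32, 27/32, 7/8, 1]
j=0 picked index 0: u0 ∈ [0, 5/32)
j=1 picked index 0: u0 ∈ [-1/9, 13/288)
j=2 picked index 1: u0 ∈ [-19/288, 35/288)
j=3 picked index 2: u0 ∈ [1/96, 19/96)
j=4 picked index 2: u0 ∈ [-29/288, 25/288)
j=5 picked index 4: u0 ∈ [-7/288, 7/36)
j=6 picked index 4: u0 ∈ [-13/96, 1/12)
j=7 picked index 6: u0 ∈ [1/288, 19/288)
j=8 picked index 8: u0 ∈ [-1/72, 1/9)
intersection: [1/96, 13/288)

1/96 13/288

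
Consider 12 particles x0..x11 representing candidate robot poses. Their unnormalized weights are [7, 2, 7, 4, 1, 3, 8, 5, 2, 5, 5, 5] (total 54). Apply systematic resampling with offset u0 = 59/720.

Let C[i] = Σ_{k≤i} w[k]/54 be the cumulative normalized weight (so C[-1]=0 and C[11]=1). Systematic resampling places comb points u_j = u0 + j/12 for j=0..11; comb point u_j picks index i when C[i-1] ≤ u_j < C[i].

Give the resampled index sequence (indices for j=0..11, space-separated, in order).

0 1 2 3 5 6 6 7 9 10 11 11

C = [7/54, 1/6, 8/27, 10/27, 7/18, 4/9, 16/27, 37/54, 13/18, 22/27, 49/54, 1]
j=0: u_0=59/720 ∈ [0, 7/54) → index 0
j=1: u_1=119/720 ∈ [7/54, 1/6) → index 1
j=2: u_2=179/720 ∈ [1/6, 8/27) → index 2
j=3: u_3=239/720 ∈ [8/27, 10/27) → index 3
j=4: u_4=299/720 ∈ [7/18, 4/9) → index 5
j=5: u_5=359/720 ∈ [4/9, 16/27) → index 6
j=6: u_6=419/720 ∈ [4/9, 16/27) → index 6
j=7: u_7=479/720 ∈ [16/27, 37/54) → index 7
j=8: u_8=539/720 ∈ [13/18, 22/27) → index 9
j=9: u_9=599/720 ∈ [22/27, 49/54) → index 10
j=10: u_10=659/720 ∈ [49/54, 1) → index 11
j=11: u_11=719/720 ∈ [49/54, 1) → index 11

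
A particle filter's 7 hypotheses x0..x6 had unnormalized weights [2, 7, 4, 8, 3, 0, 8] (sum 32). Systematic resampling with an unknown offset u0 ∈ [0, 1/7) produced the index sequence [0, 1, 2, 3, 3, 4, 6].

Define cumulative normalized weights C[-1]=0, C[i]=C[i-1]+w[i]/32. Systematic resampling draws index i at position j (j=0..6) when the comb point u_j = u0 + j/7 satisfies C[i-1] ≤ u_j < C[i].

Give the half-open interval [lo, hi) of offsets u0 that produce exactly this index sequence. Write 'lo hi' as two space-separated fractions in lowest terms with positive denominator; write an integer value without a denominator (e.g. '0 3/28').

C = [1/16, 9/32, 13/32, 21/32, 3/4, 3/4, 1]
j=0 picked index 0: u0 ∈ [0, 1/16)
j=1 picked index 1: u0 ∈ [-9/112, 31/224)
j=2 picked index 2: u0 ∈ [-1/224, 27/224)
j=3 picked index 3: u0 ∈ [-5/224, 51/224)
j=4 picked index 3: u0 ∈ [-37/224, 19/224)
j=5 picked index 4: u0 ∈ [-13/224, 1/28)
j=6 picked index 6: u0 ∈ [-3/28, 1/7)
intersection: [0, 1/28)

0 1/28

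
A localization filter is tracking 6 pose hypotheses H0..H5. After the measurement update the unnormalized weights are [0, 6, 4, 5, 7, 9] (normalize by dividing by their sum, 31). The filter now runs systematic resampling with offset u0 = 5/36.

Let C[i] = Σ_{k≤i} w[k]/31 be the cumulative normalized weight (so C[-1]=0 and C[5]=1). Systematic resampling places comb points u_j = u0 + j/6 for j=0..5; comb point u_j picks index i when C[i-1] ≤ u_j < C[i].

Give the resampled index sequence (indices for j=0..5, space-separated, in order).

C = [0, 6/31, 10/31, 15/31, 22/31, 1]
j=0: u_0=5/36 ∈ [0, 6/31) → index 1
j=1: u_1=11/36 ∈ [6/31, 10/31) → index 2
j=2: u_2=17/36 ∈ [10/31, 15/31) → index 3
j=3: u_3=23/36 ∈ [15/31, 22/31) → index 4
j=4: u_4=29/36 ∈ [22/31, 1) → index 5
j=5: u_5=35/36 ∈ [22/31, 1) → index 5

1 2 3 4 5 5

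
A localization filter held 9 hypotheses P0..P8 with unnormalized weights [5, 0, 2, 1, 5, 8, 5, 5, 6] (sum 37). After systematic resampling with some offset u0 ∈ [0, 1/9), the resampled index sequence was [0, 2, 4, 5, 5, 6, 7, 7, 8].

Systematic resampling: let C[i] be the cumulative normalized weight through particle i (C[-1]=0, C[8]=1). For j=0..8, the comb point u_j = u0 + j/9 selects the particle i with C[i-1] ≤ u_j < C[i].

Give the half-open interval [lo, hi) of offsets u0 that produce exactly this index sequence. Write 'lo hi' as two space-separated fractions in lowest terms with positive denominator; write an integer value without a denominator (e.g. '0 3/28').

4/111 20/333

C = [5/37, 5/37, 7/37, 8/37, 13/37, 21/37, 26/37, 31/37, 1]
j=0 picked index 0: u0 ∈ [0, 5/37)
j=1 picked index 2: u0 ∈ [8/333, 26/333)
j=2 picked index 4: u0 ∈ [-2/333, 43/333)
j=3 picked index 5: u0 ∈ [2/111, 26/111)
j=4 picked index 5: u0 ∈ [-31/333, 41/333)
j=5 picked index 6: u0 ∈ [4/333, 49/333)
j=6 picked index 7: u0 ∈ [4/111, 19/111)
j=7 picked index 7: u0 ∈ [-25/333, 20/333)
j=8 picked index 8: u0 ∈ [-17/333, 1/9)
intersection: [4/111, 20/333)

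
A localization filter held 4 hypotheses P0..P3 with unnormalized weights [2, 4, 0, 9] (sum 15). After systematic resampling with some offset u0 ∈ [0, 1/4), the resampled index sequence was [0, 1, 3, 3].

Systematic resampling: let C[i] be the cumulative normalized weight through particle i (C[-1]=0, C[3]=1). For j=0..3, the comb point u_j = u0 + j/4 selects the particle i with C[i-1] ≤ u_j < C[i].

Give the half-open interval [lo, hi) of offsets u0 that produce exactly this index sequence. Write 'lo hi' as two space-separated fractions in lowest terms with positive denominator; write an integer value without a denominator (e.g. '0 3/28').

C = [2/15, 2/5, 2/5, 1]
j=0 picked index 0: u0 ∈ [0, 2/15)
j=1 picked index 1: u0 ∈ [-7/60, 3/20)
j=2 picked index 3: u0 ∈ [-1/10, 1/2)
j=3 picked index 3: u0 ∈ [-7/20, 1/4)
intersection: [0, 2/15)

0 2/15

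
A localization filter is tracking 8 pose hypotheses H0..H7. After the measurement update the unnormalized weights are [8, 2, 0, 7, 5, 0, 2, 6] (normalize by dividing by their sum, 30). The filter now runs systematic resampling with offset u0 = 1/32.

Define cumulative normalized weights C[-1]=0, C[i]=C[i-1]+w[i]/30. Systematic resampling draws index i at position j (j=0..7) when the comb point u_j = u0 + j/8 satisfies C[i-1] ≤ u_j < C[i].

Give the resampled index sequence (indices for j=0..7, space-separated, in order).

0 0 1 3 3 4 6 7

C = [4/15, 1/3, 1/3, 17/30, 11/15, 11/15, 4/5, 1]
j=0: u_0=1/32 ∈ [0, 4/15) → index 0
j=1: u_1=5/32 ∈ [0, 4/15) → index 0
j=2: u_2=9/32 ∈ [4/15, 1/3) → index 1
j=3: u_3=13/32 ∈ [1/3, 17/30) → index 3
j=4: u_4=17/32 ∈ [1/3, 17/30) → index 3
j=5: u_5=21/32 ∈ [17/30, 11/15) → index 4
j=6: u_6=25/32 ∈ [11/15, 4/5) → index 6
j=7: u_7=29/32 ∈ [4/5, 1) → index 7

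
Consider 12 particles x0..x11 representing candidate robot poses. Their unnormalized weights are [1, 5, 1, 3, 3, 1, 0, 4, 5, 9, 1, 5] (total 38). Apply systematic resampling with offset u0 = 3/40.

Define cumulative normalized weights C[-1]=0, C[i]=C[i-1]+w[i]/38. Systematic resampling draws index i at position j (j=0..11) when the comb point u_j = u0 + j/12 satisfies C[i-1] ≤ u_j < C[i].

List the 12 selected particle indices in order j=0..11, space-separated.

1 2 3 4 7 8 8 9 9 9 11 11

C = [1/38, 3/19, 7/38, 5/19, 13/38, 7/19, 7/19, 9/19, 23/38, 16/19, 33/38, 1]
j=0: u_0=3/40 ∈ [1/38, 3/19) → index 1
j=1: u_1=19/120 ∈ [3/19, 7/38) → index 2
j=2: u_2=29/120 ∈ [7/38, 5/19) → index 3
j=3: u_3=13/40 ∈ [5/19, 13/38) → index 4
j=4: u_4=49/120 ∈ [7/19, 9/19) → index 7
j=5: u_5=59/120 ∈ [9/19, 23/38) → index 8
j=6: u_6=23/40 ∈ [9/19, 23/38) → index 8
j=7: u_7=79/120 ∈ [23/38, 16/19) → index 9
j=8: u_8=89/120 ∈ [23/38, 16/19) → index 9
j=9: u_9=33/40 ∈ [23/38, 16/19) → index 9
j=10: u_10=109/120 ∈ [33/38, 1) → index 11
j=11: u_11=119/120 ∈ [33/38, 1) → index 11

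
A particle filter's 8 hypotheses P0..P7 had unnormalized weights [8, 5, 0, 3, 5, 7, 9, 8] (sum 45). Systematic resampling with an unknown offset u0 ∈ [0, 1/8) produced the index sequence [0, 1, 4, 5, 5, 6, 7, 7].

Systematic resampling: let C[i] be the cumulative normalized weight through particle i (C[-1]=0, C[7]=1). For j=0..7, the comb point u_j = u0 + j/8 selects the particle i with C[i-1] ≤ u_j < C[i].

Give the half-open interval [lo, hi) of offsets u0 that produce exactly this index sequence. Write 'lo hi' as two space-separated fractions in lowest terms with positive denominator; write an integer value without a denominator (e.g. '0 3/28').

19/180 11/90

C = [8/45, 13/45, 13/45, 16/45, 7/15, 28/45, 37/45, 1]
j=0 picked index 0: u0 ∈ [0, 8/45)
j=1 picked index 1: u0 ∈ [19/360, 59/360)
j=2 picked index 4: u0 ∈ [19/180, 13/60)
j=3 picked index 5: u0 ∈ [11/120, 89/360)
j=4 picked index 5: u0 ∈ [-1/30, 11/90)
j=5 picked index 6: u0 ∈ [-1/360, 71/360)
j=6 picked index 7: u0 ∈ [13/180, 1/4)
j=7 picked index 7: u0 ∈ [-19/360, 1/8)
intersection: [19/180, 11/90)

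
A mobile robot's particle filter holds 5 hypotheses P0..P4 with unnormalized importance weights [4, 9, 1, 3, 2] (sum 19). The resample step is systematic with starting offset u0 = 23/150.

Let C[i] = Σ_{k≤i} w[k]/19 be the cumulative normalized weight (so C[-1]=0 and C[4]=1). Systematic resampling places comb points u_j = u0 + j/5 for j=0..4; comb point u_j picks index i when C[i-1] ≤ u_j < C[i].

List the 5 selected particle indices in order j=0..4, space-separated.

0 1 1 3 4

C = [4/19, 13/19, 14/19, 17/19, 1]
j=0: u_0=23/150 ∈ [0, 4/19) → index 0
j=1: u_1=53/150 ∈ [4/19, 13/19) → index 1
j=2: u_2=83/150 ∈ [4/19, 13/19) → index 1
j=3: u_3=113/150 ∈ [14/19, 17/19) → index 3
j=4: u_4=143/150 ∈ [17/19, 1) → index 4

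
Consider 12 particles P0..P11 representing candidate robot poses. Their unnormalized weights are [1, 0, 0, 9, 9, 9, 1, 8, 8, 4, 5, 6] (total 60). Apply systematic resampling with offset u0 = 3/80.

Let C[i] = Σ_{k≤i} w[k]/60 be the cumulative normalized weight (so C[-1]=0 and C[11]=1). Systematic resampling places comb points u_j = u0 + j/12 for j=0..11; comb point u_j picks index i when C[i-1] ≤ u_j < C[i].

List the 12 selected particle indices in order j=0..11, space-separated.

C = [1/60, 1/60, 1/60, 1/6, 19/60, 7/15, 29/60, 37/60, 3/4, 49/60, 9/10, 1]
j=0: u_0=3/80 ∈ [1/60, 1/6) → index 3
j=1: u_1=29/240 ∈ [1/60, 1/6) → index 3
j=2: u_2=49/240 ∈ [1/6, 19/60) → index 4
j=3: u_3=23/80 ∈ [1/6, 19/60) → index 4
j=4: u_4=89/240 ∈ [19/60, 7/15) → index 5
j=5: u_5=109/240 ∈ [19/60, 7/15) → index 5
j=6: u_6=43/80 ∈ [29/60, 37/60) → index 7
j=7: u_7=149/240 ∈ [37/60, 3/4) → index 8
j=8: u_8=169/240 ∈ [37/60, 3/4) → index 8
j=9: u_9=63/80 ∈ [3/4, 49/60) → index 9
j=10: u_10=209/240 ∈ [49/60, 9/10) → index 10
j=11: u_11=229/240 ∈ [9/10, 1) → index 11

3 3 4 4 5 5 7 8 8 9 10 11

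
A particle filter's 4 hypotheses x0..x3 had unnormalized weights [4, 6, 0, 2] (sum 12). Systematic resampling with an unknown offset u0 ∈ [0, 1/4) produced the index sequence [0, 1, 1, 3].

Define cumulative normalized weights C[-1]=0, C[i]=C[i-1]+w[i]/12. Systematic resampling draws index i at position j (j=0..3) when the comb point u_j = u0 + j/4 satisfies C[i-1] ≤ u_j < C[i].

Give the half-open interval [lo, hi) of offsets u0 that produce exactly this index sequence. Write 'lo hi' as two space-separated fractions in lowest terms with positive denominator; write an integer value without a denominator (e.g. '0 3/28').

C = [1/3, 5/6, 5/6, 1]
j=0 picked index 0: u0 ∈ [0, 1/3)
j=1 picked index 1: u0 ∈ [1/12, 7/12)
j=2 picked index 1: u0 ∈ [-1/6, 1/3)
j=3 picked index 3: u0 ∈ [1/12, 1/4)
intersection: [1/12, 1/4)

1/12 1/4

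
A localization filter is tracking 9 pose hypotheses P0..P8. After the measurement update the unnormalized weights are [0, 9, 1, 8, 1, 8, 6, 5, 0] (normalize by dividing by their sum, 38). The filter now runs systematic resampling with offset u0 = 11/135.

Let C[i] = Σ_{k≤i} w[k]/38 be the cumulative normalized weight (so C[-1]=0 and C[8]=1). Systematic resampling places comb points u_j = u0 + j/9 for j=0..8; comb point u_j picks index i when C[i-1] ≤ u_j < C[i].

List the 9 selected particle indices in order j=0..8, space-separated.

1 1 3 3 5 5 6 6 7

C = [0, 9/38, 5/19, 9/19, 1/2, 27/38, 33/38, 1, 1]
j=0: u_0=11/135 ∈ [0, 9/38) → index 1
j=1: u_1=26/135 ∈ [0, 9/38) → index 1
j=2: u_2=41/135 ∈ [5/19, 9/19) → index 3
j=3: u_3=56/135 ∈ [5/19, 9/19) → index 3
j=4: u_4=71/135 ∈ [1/2, 27/38) → index 5
j=5: u_5=86/135 ∈ [1/2, 27/38) → index 5
j=6: u_6=101/135 ∈ [27/38, 33/38) → index 6
j=7: u_7=116/135 ∈ [27/38, 33/38) → index 6
j=8: u_8=131/135 ∈ [33/38, 1) → index 7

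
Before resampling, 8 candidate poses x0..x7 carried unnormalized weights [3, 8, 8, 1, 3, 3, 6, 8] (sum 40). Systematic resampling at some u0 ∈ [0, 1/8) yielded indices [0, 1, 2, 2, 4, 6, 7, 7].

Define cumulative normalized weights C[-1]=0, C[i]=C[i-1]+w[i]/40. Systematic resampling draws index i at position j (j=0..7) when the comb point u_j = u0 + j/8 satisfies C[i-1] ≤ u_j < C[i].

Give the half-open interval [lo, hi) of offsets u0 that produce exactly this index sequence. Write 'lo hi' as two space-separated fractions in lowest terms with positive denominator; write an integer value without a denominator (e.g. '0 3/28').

1/20 3/40

C = [3/40, 11/40, 19/40, 1/2, 23/40, 13/20, 4/5, 1]
j=0 picked index 0: u0 ∈ [0, 3/40)
j=1 picked index 1: u0 ∈ [-1/20, 3/20)
j=2 picked index 2: u0 ∈ [1/40, 9/40)
j=3 picked index 2: u0 ∈ [-1/10, 1/10)
j=4 picked index 4: u0 ∈ [0, 3/40)
j=5 picked index 6: u0 ∈ [1/40, 7/40)
j=6 picked index 7: u0 ∈ [1/20, 1/4)
j=7 picked index 7: u0 ∈ [-3/40, 1/8)
intersection: [1/20, 3/40)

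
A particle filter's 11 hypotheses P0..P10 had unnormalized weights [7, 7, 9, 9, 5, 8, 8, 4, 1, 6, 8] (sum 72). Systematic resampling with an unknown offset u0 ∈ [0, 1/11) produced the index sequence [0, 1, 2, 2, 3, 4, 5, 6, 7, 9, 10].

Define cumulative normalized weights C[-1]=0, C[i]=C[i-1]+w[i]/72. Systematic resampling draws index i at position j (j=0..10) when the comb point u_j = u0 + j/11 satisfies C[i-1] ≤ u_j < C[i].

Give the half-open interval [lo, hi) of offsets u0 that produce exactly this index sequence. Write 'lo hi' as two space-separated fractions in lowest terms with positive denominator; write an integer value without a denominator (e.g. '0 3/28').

C = [7/72, 7/36, 23/72, 4/9, 37/72, 5/8, 53/72, 19/24, 29/36, 8/9, 1]
j=0 picked index 0: u0 ∈ [0, 7/72)
j=1 picked index 1: u0 ∈ [5/792, 41/396)
j=2 picked index 2: u0 ∈ [5/396, 109/792)
j=3 picked index 2: u0 ∈ [-31/396, 37/792)
j=4 picked index 3: u0 ∈ [-35/792, 8/99)
j=5 picked index 4: u0 ∈ [-1/99, 47/792)
j=6 picked index 5: u0 ∈ [-25/792, 7/88)
j=7 picked index 6: u0 ∈ [-1/88, 79/792)
j=8 picked index 7: u0 ∈ [7/792, 17/264)
j=9 picked index 9: u0 ∈ [-5/396, 7/99)
j=10 picked index 10: u0 ∈ [-2/99, 1/11)
intersection: [5/396, 37/792)

5/396 37/792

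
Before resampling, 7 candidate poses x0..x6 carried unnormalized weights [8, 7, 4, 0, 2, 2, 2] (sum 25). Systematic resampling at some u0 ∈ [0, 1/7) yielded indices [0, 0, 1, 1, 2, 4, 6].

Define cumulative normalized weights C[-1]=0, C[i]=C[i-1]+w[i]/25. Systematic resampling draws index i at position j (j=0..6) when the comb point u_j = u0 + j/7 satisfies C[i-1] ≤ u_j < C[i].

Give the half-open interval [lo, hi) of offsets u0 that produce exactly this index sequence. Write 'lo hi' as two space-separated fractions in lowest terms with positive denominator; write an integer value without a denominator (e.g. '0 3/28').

C = [8/25, 3/5, 19/25, 19/25, 21/25, 23/25, 1]
j=0 picked index 0: u0 ∈ [0, 8/25)
j=1 picked index 0: u0 ∈ [-1/7, 31/175)
j=2 picked index 1: u0 ∈ [6/175, 11/35)
j=3 picked index 1: u0 ∈ [-19/175, 6/35)
j=4 picked index 2: u0 ∈ [1/35, 33/175)
j=5 picked index 4: u0 ∈ [8/175, 22/175)
j=6 picked index 6: u0 ∈ [11/175, 1/7)
intersection: [11/175, 22/175)

11/175 22/175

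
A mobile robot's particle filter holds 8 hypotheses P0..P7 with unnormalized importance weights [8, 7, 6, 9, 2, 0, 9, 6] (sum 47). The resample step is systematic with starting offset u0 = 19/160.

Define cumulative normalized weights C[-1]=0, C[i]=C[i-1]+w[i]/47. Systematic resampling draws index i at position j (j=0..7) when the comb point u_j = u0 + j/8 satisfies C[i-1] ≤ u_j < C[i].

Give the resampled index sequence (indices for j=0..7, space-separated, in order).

0 1 2 3 3 6 6 7

C = [8/47, 15/47, 21/47, 30/47, 32/47, 32/47, 41/47, 1]
j=0: u_0=19/160 ∈ [0, 8/47) → index 0
j=1: u_1=39/160 ∈ [8/47, 15/47) → index 1
j=2: u_2=59/160 ∈ [15/47, 21/47) → index 2
j=3: u_3=79/160 ∈ [21/47, 30/47) → index 3
j=4: u_4=99/160 ∈ [21/47, 30/47) → index 3
j=5: u_5=119/160 ∈ [32/47, 41/47) → index 6
j=6: u_6=139/160 ∈ [32/47, 41/47) → index 6
j=7: u_7=159/160 ∈ [41/47, 1) → index 7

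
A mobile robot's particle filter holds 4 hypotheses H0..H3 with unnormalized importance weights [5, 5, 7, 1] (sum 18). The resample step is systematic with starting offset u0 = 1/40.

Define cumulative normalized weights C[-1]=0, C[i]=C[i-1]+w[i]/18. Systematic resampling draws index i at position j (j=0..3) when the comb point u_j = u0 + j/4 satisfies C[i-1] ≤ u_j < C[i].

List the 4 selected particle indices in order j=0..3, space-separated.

C = [5/18, 5/9, 17/18, 1]
j=0: u_0=1/40 ∈ [0, 5/18) → index 0
j=1: u_1=11/40 ∈ [0, 5/18) → index 0
j=2: u_2=21/40 ∈ [5/18, 5/9) → index 1
j=3: u_3=31/40 ∈ [5/9, 17/18) → index 2

0 0 1 2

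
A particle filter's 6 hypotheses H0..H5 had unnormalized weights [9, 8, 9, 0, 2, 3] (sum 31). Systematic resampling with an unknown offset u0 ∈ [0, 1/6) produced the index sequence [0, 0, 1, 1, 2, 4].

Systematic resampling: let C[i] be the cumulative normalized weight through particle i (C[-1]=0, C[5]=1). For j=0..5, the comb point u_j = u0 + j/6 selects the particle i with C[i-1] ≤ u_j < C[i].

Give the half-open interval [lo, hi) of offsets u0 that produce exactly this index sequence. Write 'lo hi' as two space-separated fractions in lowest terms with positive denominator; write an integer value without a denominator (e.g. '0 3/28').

C = [9/31, 17/31, 26/31, 26/31, 28/31, 1]
j=0 picked index 0: u0 ∈ [0, 9/31)
j=1 picked index 0: u0 ∈ [-1/6, 23/186)
j=2 picked index 1: u0 ∈ [-4/93, 20/93)
j=3 picked index 1: u0 ∈ [-13/62, 3/62)
j=4 picked index 2: u0 ∈ [-11/93, 16/93)
j=5 picked index 4: u0 ∈ [1/186, 13/186)
intersection: [1/186, 3/62)

1/186 3/62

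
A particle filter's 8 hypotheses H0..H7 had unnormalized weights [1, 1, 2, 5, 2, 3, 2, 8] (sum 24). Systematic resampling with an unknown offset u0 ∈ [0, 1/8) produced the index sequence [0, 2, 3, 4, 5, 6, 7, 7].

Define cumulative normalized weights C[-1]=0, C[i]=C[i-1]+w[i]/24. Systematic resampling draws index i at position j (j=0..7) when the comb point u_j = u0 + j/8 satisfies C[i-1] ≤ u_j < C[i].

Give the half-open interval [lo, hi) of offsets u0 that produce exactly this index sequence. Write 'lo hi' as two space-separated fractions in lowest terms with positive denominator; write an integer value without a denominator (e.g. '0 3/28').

C = [1/24, 1/12, 1/6, 3/8, 11/24, 7/12, 2/3, 1]
j=0 picked index 0: u0 ∈ [0, 1/24)
j=1 picked index 2: u0 ∈ [-1/24, 1/24)
j=2 picked index 3: u0 ∈ [-1/12, 1/8)
j=3 picked index 4: u0 ∈ [0, 1/12)
j=4 picked index 5: u0 ∈ [-1/24, 1/12)
j=5 picked index 6: u0 ∈ [-1/24, 1/24)
j=6 picked index 7: u0 ∈ [-1/12, 1/4)
j=7 picked index 7: u0 ∈ [-5/24, 1/8)
intersection: [0, 1/24)

0 1/24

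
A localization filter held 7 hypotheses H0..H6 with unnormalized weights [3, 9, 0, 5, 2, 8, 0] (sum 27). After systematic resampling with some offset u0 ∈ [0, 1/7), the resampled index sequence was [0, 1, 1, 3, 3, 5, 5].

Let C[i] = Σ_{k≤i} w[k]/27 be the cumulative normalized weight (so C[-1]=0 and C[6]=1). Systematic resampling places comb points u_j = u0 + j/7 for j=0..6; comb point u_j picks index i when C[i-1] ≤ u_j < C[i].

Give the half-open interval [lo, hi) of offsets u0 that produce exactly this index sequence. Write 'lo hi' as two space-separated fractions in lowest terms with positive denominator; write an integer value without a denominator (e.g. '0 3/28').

C = [1/9, 4/9, 4/9, 17/27, 19/27, 1, 1]
j=0 picked index 0: u0 ∈ [0, 1/9)
j=1 picked index 1: u0 ∈ [-2/63, 19/63)
j=2 picked index 1: u0 ∈ [-11/63, 10/63)
j=3 picked index 3: u0 ∈ [1/63, 38/189)
j=4 picked index 3: u0 ∈ [-8/63, 11/189)
j=5 picked index 5: u0 ∈ [-2/189, 2/7)
j=6 picked index 5: u0 ∈ [-29/189, 1/7)
intersection: [1/63, 11/189)

1/63 11/189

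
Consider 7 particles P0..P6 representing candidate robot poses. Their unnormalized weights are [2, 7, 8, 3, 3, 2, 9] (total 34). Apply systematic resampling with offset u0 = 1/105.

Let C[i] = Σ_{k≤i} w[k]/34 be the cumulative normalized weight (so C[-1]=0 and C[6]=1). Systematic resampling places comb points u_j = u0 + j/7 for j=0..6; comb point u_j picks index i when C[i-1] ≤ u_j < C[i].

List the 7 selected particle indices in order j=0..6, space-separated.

0 1 2 2 3 5 6

C = [1/17, 9/34, 1/2, 10/17, 23/34, 25/34, 1]
j=0: u_0=1/105 ∈ [0, 1/17) → index 0
j=1: u_1=16/105 ∈ [1/17, 9/34) → index 1
j=2: u_2=31/105 ∈ [9/34, 1/2) → index 2
j=3: u_3=46/105 ∈ [9/34, 1/2) → index 2
j=4: u_4=61/105 ∈ [1/2, 10/17) → index 3
j=5: u_5=76/105 ∈ [23/34, 25/34) → index 5
j=6: u_6=13/15 ∈ [25/34, 1) → index 6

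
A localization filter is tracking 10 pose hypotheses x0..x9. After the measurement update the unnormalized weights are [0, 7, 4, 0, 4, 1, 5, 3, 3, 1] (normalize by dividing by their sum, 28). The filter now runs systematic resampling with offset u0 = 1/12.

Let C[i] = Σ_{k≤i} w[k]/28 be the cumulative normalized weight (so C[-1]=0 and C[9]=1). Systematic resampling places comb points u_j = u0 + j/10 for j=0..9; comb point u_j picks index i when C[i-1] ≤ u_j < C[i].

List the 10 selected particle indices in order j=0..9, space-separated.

1 1 2 2 4 6 6 7 8 9

C = [0, 1/4, 11/28, 11/28, 15/28, 4/7, 3/4, 6/7, 27/28, 1]
j=0: u_0=1/12 ∈ [0, 1/4) → index 1
j=1: u_1=11/60 ∈ [0, 1/4) → index 1
j=2: u_2=17/60 ∈ [1/4, 11/28) → index 2
j=3: u_3=23/60 ∈ [1/4, 11/28) → index 2
j=4: u_4=29/60 ∈ [11/28, 15/28) → index 4
j=5: u_5=7/12 ∈ [4/7, 3/4) → index 6
j=6: u_6=41/60 ∈ [4/7, 3/4) → index 6
j=7: u_7=47/60 ∈ [3/4, 6/7) → index 7
j=8: u_8=53/60 ∈ [6/7, 27/28) → index 8
j=9: u_9=59/60 ∈ [27/28, 1) → index 9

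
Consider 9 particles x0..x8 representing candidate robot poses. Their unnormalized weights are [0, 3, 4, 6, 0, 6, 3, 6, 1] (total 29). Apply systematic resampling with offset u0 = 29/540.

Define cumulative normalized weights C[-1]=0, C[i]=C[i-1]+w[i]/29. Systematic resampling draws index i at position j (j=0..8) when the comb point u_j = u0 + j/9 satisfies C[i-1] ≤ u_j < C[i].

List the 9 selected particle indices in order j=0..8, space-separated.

C = [0, 3/29, 7/29, 13/29, 13/29, 19/29, 22/29, 28/29, 1]
j=0: u_0=29/540 ∈ [0, 3/29) → index 1
j=1: u_1=89/540 ∈ [3/29, 7/29) → index 2
j=2: u_2=149/540 ∈ [7/29, 13/29) → index 3
j=3: u_3=209/540 ∈ [7/29, 13/29) → index 3
j=4: u_4=269/540 ∈ [13/29, 19/29) → index 5
j=5: u_5=329/540 ∈ [13/29, 19/29) → index 5
j=6: u_6=389/540 ∈ [19/29, 22/29) → index 6
j=7: u_7=449/540 ∈ [22/29, 28/29) → index 7
j=8: u_8=509/540 ∈ [22/29, 28/29) → index 7

1 2 3 3 5 5 6 7 7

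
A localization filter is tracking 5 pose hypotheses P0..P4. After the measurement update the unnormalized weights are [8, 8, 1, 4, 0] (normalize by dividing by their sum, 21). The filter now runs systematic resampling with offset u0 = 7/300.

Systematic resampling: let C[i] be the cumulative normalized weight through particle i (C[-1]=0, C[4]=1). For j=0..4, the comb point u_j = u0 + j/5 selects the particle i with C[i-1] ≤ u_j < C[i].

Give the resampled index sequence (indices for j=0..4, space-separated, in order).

0 0 1 1 3

C = [8/21, 16/21, 17/21, 1, 1]
j=0: u_0=7/300 ∈ [0, 8/21) → index 0
j=1: u_1=67/300 ∈ [0, 8/21) → index 0
j=2: u_2=127/300 ∈ [8/21, 16/21) → index 1
j=3: u_3=187/300 ∈ [8/21, 16/21) → index 1
j=4: u_4=247/300 ∈ [17/21, 1) → index 3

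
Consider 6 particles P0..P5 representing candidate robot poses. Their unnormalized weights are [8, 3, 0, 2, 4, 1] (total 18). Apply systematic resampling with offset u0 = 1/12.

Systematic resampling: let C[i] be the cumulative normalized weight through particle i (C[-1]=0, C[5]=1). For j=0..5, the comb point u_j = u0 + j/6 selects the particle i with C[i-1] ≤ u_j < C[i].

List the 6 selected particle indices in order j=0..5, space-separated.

C = [4/9, 11/18, 11/18, 13/18, 17/18, 1]
j=0: u_0=1/12 ∈ [0, 4/9) → index 0
j=1: u_1=1/4 ∈ [0, 4/9) → index 0
j=2: u_2=5/12 ∈ [0, 4/9) → index 0
j=3: u_3=7/12 ∈ [4/9, 11/18) → index 1
j=4: u_4=3/4 ∈ [13/18, 17/18) → index 4
j=5: u_5=11/12 ∈ [13/18, 17/18) → index 4

0 0 0 1 4 4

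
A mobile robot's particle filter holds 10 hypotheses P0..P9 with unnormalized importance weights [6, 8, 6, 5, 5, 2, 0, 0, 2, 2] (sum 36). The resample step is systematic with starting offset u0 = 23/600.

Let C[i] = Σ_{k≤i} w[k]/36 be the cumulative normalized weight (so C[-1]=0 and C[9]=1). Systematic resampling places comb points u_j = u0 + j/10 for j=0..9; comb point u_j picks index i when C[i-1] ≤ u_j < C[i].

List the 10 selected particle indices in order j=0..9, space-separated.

0 0 1 1 2 2 3 4 5 8

C = [1/6, 7/18, 5/9, 25/36, 5/6, 8/9, 8/9, 8/9, 17/18, 1]
j=0: u_0=23/600 ∈ [0, 1/6) → index 0
j=1: u_1=83/600 ∈ [0, 1/6) → index 0
j=2: u_2=143/600 ∈ [1/6, 7/18) → index 1
j=3: u_3=203/600 ∈ [1/6, 7/18) → index 1
j=4: u_4=263/600 ∈ [7/18, 5/9) → index 2
j=5: u_5=323/600 ∈ [7/18, 5/9) → index 2
j=6: u_6=383/600 ∈ [5/9, 25/36) → index 3
j=7: u_7=443/600 ∈ [25/36, 5/6) → index 4
j=8: u_8=503/600 ∈ [5/6, 8/9) → index 5
j=9: u_9=563/600 ∈ [8/9, 17/18) → index 8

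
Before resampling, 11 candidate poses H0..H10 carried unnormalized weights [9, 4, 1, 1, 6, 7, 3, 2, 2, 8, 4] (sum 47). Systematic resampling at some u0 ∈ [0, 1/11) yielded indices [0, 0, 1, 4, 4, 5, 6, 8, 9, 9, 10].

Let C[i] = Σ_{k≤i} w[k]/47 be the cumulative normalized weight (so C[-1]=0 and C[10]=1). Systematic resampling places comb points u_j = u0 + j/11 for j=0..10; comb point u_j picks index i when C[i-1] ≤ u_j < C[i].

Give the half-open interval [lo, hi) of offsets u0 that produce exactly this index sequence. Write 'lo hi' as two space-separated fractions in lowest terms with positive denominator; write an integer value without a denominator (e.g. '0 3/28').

C = [9/47, 13/47, 14/47, 15/47, 21/47, 28/47, 31/47, 33/47, 35/47, 43/47, 1]
j=0 picked index 0: u0 ∈ [0, 9/47)
j=1 picked index 0: u0 ∈ [-1/11, 52/517)
j=2 picked index 1: u0 ∈ [5/517, 49/517)
j=3 picked index 4: u0 ∈ [24/517, 90/517)
j=4 picked index 4: u0 ∈ [-23/517, 43/517)
j=5 picked index 5: u0 ∈ [-4/517, 73/517)
j=6 picked index 6: u0 ∈ [26/517, 59/517)
j=7 picked index 8: u0 ∈ [34/517, 56/517)
j=8 picked index 9: u0 ∈ [9/517, 97/517)
j=9 picked index 9: u0 ∈ [-38/517, 50/517)
j=10 picked index 10: u0 ∈ [3/517, 1/11)
intersection: [34/517, 43/517)

34/517 43/517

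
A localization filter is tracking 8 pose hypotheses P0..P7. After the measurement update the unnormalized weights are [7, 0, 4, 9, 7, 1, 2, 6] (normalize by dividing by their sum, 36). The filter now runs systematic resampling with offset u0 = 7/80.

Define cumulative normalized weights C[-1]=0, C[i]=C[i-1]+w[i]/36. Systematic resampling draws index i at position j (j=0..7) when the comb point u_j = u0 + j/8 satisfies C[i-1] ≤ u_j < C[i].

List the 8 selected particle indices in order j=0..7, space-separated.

0 2 3 3 4 4 7 7

C = [7/36, 7/36, 11/36, 5/9, 3/4, 7/9, 5/6, 1]
j=0: u_0=7/80 ∈ [0, 7/36) → index 0
j=1: u_1=17/80 ∈ [7/36, 11/36) → index 2
j=2: u_2=27/80 ∈ [11/36, 5/9) → index 3
j=3: u_3=37/80 ∈ [11/36, 5/9) → index 3
j=4: u_4=47/80 ∈ [5/9, 3/4) → index 4
j=5: u_5=57/80 ∈ [5/9, 3/4) → index 4
j=6: u_6=67/80 ∈ [5/6, 1) → index 7
j=7: u_7=77/80 ∈ [5/6, 1) → index 7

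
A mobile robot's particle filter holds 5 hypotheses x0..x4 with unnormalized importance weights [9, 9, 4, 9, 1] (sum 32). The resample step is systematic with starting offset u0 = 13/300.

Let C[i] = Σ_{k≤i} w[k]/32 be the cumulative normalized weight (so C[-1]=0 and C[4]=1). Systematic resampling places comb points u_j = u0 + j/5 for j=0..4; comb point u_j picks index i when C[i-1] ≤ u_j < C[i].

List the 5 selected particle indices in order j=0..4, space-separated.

C = [9/32, 9/16, 11/16, 31/32, 1]
j=0: u_0=13/300 ∈ [0, 9/32) → index 0
j=1: u_1=73/300 ∈ [0, 9/32) → index 0
j=2: u_2=133/300 ∈ [9/32, 9/16) → index 1
j=3: u_3=193/300 ∈ [9/16, 11/16) → index 2
j=4: u_4=253/300 ∈ [11/16, 31/32) → index 3

0 0 1 2 3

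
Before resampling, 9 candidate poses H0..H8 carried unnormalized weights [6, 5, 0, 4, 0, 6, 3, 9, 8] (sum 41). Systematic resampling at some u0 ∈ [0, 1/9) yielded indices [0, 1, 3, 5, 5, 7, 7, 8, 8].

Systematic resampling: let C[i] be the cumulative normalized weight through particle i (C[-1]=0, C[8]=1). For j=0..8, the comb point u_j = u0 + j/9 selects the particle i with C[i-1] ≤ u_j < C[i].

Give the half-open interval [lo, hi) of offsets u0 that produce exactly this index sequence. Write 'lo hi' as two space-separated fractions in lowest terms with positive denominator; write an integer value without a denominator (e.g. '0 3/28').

C = [6/41, 11/41, 11/41, 15/41, 15/41, 21/41, 24/41, 33/41, 1]
j=0 picked index 0: u0 ∈ [0, 6/41)
j=1 picked index 1: u0 ∈ [13/369, 58/369)
j=2 picked index 3: u0 ∈ [17/369, 53/369)
j=3 picked index 5: u0 ∈ [4/123, 22/123)
j=4 picked index 5: u0 ∈ [-29/369, 25/369)
j=5 picked index 7: u0 ∈ [11/369, 92/369)
j=6 picked index 7: u0 ∈ [-10/123, 17/123)
j=7 picked index 8: u0 ∈ [10/369, 2/9)
j=8 picked index 8: u0 ∈ [-31/369, 1/9)
intersection: [17/369, 25/369)

17/369 25/369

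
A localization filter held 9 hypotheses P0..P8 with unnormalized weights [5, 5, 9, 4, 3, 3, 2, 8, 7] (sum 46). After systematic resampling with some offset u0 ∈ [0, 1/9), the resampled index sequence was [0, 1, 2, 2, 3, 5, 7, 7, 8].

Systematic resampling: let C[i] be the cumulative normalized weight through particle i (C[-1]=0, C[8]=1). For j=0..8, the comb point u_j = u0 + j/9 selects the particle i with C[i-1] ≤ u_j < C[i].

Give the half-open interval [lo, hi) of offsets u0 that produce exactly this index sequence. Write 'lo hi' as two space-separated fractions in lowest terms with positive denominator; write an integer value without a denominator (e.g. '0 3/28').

C = [5/46, 5/23, 19/46, 1/2, 13/23, 29/46, 31/46, 39/46, 1]
j=0 picked index 0: u0 ∈ [0, 5/46)
j=1 picked index 1: u0 ∈ [-1/414, 22/207)
j=2 picked index 2: u0 ∈ [-1/207, 79/414)
j=3 picked index 2: u0 ∈ [-8/69, 11/138)
j=4 picked index 3: u0 ∈ [-13/414, 1/18)
j=5 picked index 5: u0 ∈ [2/207, 31/414)
j=6 picked index 7: u0 ∈ [1/138, 25/138)
j=7 picked index 7: u0 ∈ [-43/414, 29/414)
j=8 picked index 8: u0 ∈ [-17/414, 1/9)
intersection: [2/207, 1/18)

2/207 1/18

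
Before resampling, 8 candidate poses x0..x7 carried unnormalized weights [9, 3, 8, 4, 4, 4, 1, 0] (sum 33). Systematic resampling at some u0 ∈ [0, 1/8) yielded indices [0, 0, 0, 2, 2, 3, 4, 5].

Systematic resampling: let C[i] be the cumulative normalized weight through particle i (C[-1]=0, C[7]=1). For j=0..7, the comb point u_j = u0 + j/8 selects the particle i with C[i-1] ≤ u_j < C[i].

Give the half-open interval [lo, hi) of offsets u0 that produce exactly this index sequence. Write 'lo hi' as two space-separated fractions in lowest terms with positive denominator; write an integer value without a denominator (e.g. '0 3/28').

0 1/44

C = [3/11, 4/11, 20/33, 8/11, 28/33, 32/33, 1, 1]
j=0 picked index 0: u0 ∈ [0, 3/11)
j=1 picked index 0: u0 ∈ [-1/8, 13/88)
j=2 picked index 0: u0 ∈ [-1/4, 1/44)
j=3 picked index 2: u0 ∈ [-1/88, 61/264)
j=4 picked index 2: u0 ∈ [-3/22, 7/66)
j=5 picked index 3: u0 ∈ [-5/264, 9/88)
j=6 picked index 4: u0 ∈ [-1/44, 13/132)
j=7 picked index 5: u0 ∈ [-7/264, 25/264)
intersection: [0, 1/44)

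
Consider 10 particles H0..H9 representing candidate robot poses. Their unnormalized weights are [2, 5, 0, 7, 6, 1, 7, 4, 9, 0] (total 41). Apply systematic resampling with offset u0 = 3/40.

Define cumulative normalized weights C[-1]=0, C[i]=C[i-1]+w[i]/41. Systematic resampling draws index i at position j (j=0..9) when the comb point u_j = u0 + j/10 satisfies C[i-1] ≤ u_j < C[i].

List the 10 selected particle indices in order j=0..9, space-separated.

1 3 3 4 4 6 6 7 8 8

C = [2/41, 7/41, 7/41, 14/41, 20/41, 21/41, 28/41, 32/41, 1, 1]
j=0: u_0=3/40 ∈ [2/41, 7/41) → index 1
j=1: u_1=7/40 ∈ [7/41, 14/41) → index 3
j=2: u_2=11/40 ∈ [7/41, 14/41) → index 3
j=3: u_3=3/8 ∈ [14/41, 20/41) → index 4
j=4: u_4=19/40 ∈ [14/41, 20/41) → index 4
j=5: u_5=23/40 ∈ [21/41, 28/41) → index 6
j=6: u_6=27/40 ∈ [21/41, 28/41) → index 6
j=7: u_7=31/40 ∈ [28/41, 32/41) → index 7
j=8: u_8=7/8 ∈ [32/41, 1) → index 8
j=9: u_9=39/40 ∈ [32/41, 1) → index 8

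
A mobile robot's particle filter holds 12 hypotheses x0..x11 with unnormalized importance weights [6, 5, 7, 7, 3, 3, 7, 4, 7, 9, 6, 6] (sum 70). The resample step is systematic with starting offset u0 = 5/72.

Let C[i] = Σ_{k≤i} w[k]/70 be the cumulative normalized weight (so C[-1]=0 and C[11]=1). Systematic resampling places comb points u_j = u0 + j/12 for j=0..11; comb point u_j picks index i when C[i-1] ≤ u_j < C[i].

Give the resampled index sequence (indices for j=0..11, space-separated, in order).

C = [3/35, 11/70, 9/35, 5/14, 2/5, 31/70, 19/35, 3/5, 7/10, 29/35, 32/35, 1]
j=0: u_0=5/72 ∈ [0, 3/35) → index 0
j=1: u_1=11/72 ∈ [3/35, 11/70) → index 1
j=2: u_2=17/72 ∈ [11/70, 9/35) → index 2
j=3: u_3=23/72 ∈ [9/35, 5/14) → index 3
j=4: u_4=29/72 ∈ [2/5, 31/70) → index 5
j=5: u_5=35/72 ∈ [31/70, 19/35) → index 6
j=6: u_6=41/72 ∈ [19/35, 3/5) → index 7
j=7: u_7=47/72 ∈ [3/5, 7/10) → index 8
j=8: u_8=53/72 ∈ [7/10, 29/35) → index 9
j=9: u_9=59/72 ∈ [7/10, 29/35) → index 9
j=10: u_10=65/72 ∈ [29/35, 32/35) → index 10
j=11: u_11=71/72 ∈ [32/35, 1) → index 11

0 1 2 3 5 6 7 8 9 9 10 11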